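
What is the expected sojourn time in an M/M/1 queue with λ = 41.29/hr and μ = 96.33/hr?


W = 1/(μ−λ) = 1/(96.33 − 41.29) = 1/55.04 = 0.01817 hr

Final: 0.01817 hr


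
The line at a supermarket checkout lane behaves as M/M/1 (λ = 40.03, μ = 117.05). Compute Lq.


ρ = 40.03/117.05 = 0.3420
Lq = ρ²/(1−ρ) = 0.1170/0.6580 = 0.1777

Final: 0.1777


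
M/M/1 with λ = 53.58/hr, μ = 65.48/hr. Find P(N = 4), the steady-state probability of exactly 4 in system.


ρ = 53.58/65.48 = 0.8183
P_n = (1−ρ)·ρ^n = (1 − 0.8183)·0.8183^4 = 0.1817·0.448308 = 0.081473

Final: 0.081473


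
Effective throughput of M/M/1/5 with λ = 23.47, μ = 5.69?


ρ = 4.1248; P_K = (1−ρ)ρ^5/(1−ρ^6) = 0.757717
λ_eff = λ(1 − P_K) = 23.47·(1 − 0.757717) = 23.47·0.242283 = 5.6864 /hr

Final: 5.6864 /hr


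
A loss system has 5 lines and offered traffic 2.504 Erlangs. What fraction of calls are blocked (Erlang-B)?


B(c,a) = (a^c/c!) / Σ_{k=0}^{c} a^k/k!
a^5/5! = 0.820333
Σ terms (k=0..5): 1.00000 + 2.50400 + 3.13501 + 2.61669 + 1.63805 + 0.82033 = 11.714074
B = 0.820333/11.714074 = 0.070030

Final: 0.070030


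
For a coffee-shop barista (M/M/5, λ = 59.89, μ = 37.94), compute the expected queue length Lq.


a = λ/μ = 1.5785; ρ = a/5 = 0.3157
P₀ = 0.205842
Lq = P₀·a^c·ρ / (c!·(1−ρ)²) = 0.205842·9.80133·0.3157/(120·0.46825)
= 0.01134

Final: 0.01134


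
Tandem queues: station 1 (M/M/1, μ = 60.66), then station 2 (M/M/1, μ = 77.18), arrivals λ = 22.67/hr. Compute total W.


Each node sees arrival rate λ = 22.67/hr (tandem ⇒ throughput preserved).
W₁ = 1/(μ₁−λ) = 1/(60.66−22.67) = 0.02632 hr
W₂ = 1/(μ₂−λ) = 1/(77.18−22.67) = 0.01835 hr
W_total = W₁ + W₂ = 0.02632 + 0.01835 = 0.04467 hr

Final: 0.04467 hr


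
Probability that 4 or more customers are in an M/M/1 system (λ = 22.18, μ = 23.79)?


ρ = 22.18/23.79 = 0.9323
P(N ≥ n) = ρ^n = 0.9323^4 = 0.755559

Final: 0.755559


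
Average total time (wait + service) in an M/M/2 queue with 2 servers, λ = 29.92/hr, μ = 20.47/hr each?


a = 1.4617; ρ = 0.7308; P₀ = 0.155518
Lq = P₀·a^c·ρ/(c!(1−ρ)²) = 1.67565
Wq = Lq/λ = 1.67565/29.92 = 0.05600 hr
W = Wq + 1/μ = 0.05600 + 0.04885 = 0.10486 hr

Final: 0.10486 hr


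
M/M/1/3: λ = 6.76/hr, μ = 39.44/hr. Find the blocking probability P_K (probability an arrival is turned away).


ρ = λ/μ = 6.76/39.44 = 0.1714
P_K = (1−ρ)ρ^K/(1−ρ^(K+1)) = (0.8286·0.005035)/(1 − 0.0008631)
= 0.004172/0.999137 = 0.004176

Final: 0.004176


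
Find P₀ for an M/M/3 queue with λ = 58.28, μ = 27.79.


a = λ/μ = 58.28/27.79 = 2.0972; ρ = a/c = 0.6991
Σ_{k=0}^{2} a^k/k! (terms k=0..2) = 1.00000 + 2.09716 + 2.19903 = 5.29619
Tail: a^3/(3!(1−ρ)) = 9.22344/(6·0.3009) = 5.10800
P₀ = 1/(5.29619 + 5.10800) = 1/10.40419 = 0.096115

Final: 0.096115


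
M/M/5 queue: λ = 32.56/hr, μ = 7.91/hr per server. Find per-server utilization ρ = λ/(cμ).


ρ = λ/(cμ) = 32.56/(5·7.91) = 32.56/39.55 = 0.8233

Final: 0.8233


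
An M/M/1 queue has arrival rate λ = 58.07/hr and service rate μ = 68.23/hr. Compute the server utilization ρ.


ρ = λ/μ = 58.07/68.23 = 0.8511

Final: 0.8511


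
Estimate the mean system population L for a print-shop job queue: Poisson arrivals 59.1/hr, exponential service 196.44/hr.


ρ = λ/μ = 59.1/196.44 = 0.3009
L = ρ/(1−ρ) = 0.3009/(1 − 0.3009) = 0.3009/0.6991 = 0.4303

Final: 0.4303


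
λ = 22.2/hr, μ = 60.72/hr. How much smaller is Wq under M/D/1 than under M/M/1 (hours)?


ρ = 22.2/60.72 = 0.3656
Wq(M/M/1) = ρ/(μ−λ) = 0.3656/38.52 = 0.009492 hr
Wq(M/D/1) = ρ/(2(μ−λ)) = 0.004746 hr
Savings = 0.009492 − 0.004746 = 0.004746 hr

Final: 0.004746 hr


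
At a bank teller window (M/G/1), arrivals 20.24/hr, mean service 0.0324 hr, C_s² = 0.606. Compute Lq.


ρ = λ·E[S] = 20.24·0.0324 = 0.6558
Lq = ρ²(1+C_s²)/(2(1−ρ)) = 0.4300·(1+0.606)/(2·0.3442)
= 0.4300·1.6060/0.6884 = 1.00320

Final: 1.00320


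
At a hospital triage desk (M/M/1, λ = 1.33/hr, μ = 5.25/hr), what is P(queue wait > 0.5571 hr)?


ρ = 1.33/5.25 = 0.2533
P(Wq > t) = ρ·e^{−(μ−λ)t} = 0.2533·e^{−2.1838}
= 0.2533·0.112609 = 0.028528

Final: 0.028528


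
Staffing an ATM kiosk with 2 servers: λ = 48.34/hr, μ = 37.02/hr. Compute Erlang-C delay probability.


a = λ/μ = 1.3058; ρ = a/2 = 0.6529
P₀ = 0.210002 (from M/M/c formula)
C(c,a) = [a^c/(c!(1−ρ))]·P₀ = [1.70506/(2·0.3471)]·0.210002
= 2.45609·0.210002 = 0.515782

Final: 0.515782


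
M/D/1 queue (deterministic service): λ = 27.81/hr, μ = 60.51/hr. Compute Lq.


ρ = 27.81/60.51 = 0.4596
M/D/1: Lq = ρ²/(2(1−ρ)) = 0.2112/(2·0.5404) = 0.19543

Final: 0.19543


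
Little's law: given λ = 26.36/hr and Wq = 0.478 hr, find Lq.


Lq = λWq = 26.36·0.478 = 12.6001

Final: 12.6001


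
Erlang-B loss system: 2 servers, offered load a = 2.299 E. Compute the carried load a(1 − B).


B(2,2.299) = 0.444772 (Erlang-B)
Carried load = a(1 − B) = 2.299·(1 − 0.444772) = 2.299·0.555228 = 1.2765 E

Final: 1.2765 Erlangs


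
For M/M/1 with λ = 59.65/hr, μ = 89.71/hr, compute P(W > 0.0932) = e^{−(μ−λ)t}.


W ~ Exponential(μ−λ) for M/M/1.
μ − λ = 89.71 − 59.65 = 30.0600
P(W > t) = e^{−(μ−λ)t} = e^{−2.8016} = 0.060713

Final: 0.060713


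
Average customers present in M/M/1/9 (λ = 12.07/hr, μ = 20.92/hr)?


ρ = 12.07/20.92 = 0.5770
L = ρ[1 − (K+1)ρ^K + Kρ^(K+1)] / [(1−ρ)(1−ρ^(K+1))]
Numerator: 0.5770·(1 − 10·0.007085 + 9·0.004087) = 0.557310
Denominator: (0.4230)·(0.995913) = 0.421311
L = 0.557310/0.421311 = 1.3228

Final: 1.3228


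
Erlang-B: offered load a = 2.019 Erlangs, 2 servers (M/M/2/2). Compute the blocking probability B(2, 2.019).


B(c,a) = (a^c/c!) / Σ_{k=0}^{c} a^k/k!
a^2/2! = 2.038181
Σ terms (k=0..2): 1.00000 + 2.01900 + 2.03818 = 5.057181
B = 2.038181/5.057181 = 0.403027

Final: 0.403027


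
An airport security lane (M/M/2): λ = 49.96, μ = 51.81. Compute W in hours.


a = 0.9643; ρ = 0.4821; P₀ = 0.349394
Lq = P₀·a^c·ρ/(c!(1−ρ)²) = 0.29206
Wq = Lq/λ = 0.29206/49.96 = 0.005846 hr
W = Wq + 1/μ = 0.005846 + 0.01930 = 0.02515 hr

Final: 0.02515 hr


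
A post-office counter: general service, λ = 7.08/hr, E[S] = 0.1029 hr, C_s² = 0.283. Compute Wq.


ρ = λ·E[S] = 7.08·0.1029 = 0.7285
E[S²] = E[S]²(1+C_s²) = 0.1029²·(1+0.283) = 0.013585
Wq = λ·E[S²]/(2(1−ρ)) = 7.08·0.013585/(2·0.2715) = 0.17715 hr

Final: 0.17715 hr


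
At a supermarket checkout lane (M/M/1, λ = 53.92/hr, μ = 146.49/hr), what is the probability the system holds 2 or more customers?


ρ = 53.92/146.49 = 0.3681
P(N ≥ n) = ρ^n = 0.3681^2 = 0.135483

Final: 0.135483


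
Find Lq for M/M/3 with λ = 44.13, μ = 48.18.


a = λ/μ = 0.9159; ρ = a/3 = 0.3053
P₀ = 0.396861
Lq = P₀·a^c·ρ / (c!·(1−ρ)²) = 0.396861·0.76842·0.3053/(6·0.48259)
= 0.03216

Final: 0.03216


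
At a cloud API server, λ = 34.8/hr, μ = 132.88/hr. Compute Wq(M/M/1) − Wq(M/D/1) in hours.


ρ = 34.8/132.88 = 0.2619
Wq(M/M/1) = ρ/(μ−λ) = 0.2619/98.08 = 0.002670 hr
Wq(M/D/1) = ρ/(2(μ−λ)) = 0.001335 hr
Savings = 0.002670 − 0.001335 = 0.001335 hr

Final: 0.001335 hr


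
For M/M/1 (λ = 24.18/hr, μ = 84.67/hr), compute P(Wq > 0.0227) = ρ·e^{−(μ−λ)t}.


ρ = 24.18/84.67 = 0.2856
P(Wq > t) = ρ·e^{−(μ−λ)t} = 0.2856·e^{−1.3731}
= 0.2856·0.253315 = 0.072341

Final: 0.072341


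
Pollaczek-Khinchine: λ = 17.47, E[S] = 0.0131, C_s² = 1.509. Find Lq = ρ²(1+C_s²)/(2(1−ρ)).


ρ = λ·E[S] = 17.47·0.0131 = 0.2289
Lq = ρ²(1+C_s²)/(2(1−ρ)) = 0.05238·(1+1.509)/(2·0.7711)
= 0.05238·2.5090/1.5423 = 0.08520

Final: 0.08520


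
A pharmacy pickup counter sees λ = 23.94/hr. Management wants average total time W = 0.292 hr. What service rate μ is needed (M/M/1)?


W = 1/(μ−λ) ⇒ μ − λ = 1/W = 1/0.292 = 3.4247
μ = λ + 1/W = 23.94 + 3.4247 = 27.3647 per hr

Final: 27.3647 /hr


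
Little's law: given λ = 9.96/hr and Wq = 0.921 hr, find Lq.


Lq = λWq = 9.96·0.921 = 9.1732

Final: 9.1732


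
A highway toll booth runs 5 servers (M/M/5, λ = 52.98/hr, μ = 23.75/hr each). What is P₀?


a = λ/μ = 52.98/23.75 = 2.2307; ρ = a/c = 0.4461
Σ_{k=0}^{4} a^k/k! (terms k=0..4) = 1.00000 + 2.23074 + 2.48809 + 1.85009 + 1.03177 = 8.60069
Tail: a^5/(5!(1−ρ)) = 55.23848/(120·0.5539) = 0.83112
P₀ = 1/(8.60069 + 0.83112) = 1/9.43182 = 0.106024

Final: 0.106024


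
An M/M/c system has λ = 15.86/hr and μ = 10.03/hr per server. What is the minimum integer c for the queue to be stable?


Stability requires cμ > λ ⇔ c > λ/μ.
λ/μ = 15.86/10.03 = 1.5813
Minimum integer c = ⌊1.5813⌋ + 1 = 2
Check: 2·10.03 = 20.06 > 15.86, while 1·10.03 = 10.03 ≤ 15.86

Final: 2 servers


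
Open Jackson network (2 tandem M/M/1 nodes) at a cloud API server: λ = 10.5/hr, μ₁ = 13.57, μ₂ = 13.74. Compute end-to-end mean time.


Each node sees arrival rate λ = 10.5/hr (tandem ⇒ throughput preserved).
W₁ = 1/(μ₁−λ) = 1/(13.57−10.5) = 0.32573 hr
W₂ = 1/(μ₂−λ) = 1/(13.74−10.5) = 0.30864 hr
W_total = W₁ + W₂ = 0.32573 + 0.30864 = 0.63437 hr

Final: 0.63437 hr


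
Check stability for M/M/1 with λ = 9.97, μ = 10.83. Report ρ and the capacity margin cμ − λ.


Total capacity cμ = 1·10.83 = 10.83/hr
ρ = λ/(cμ) = 9.97/10.83 = 0.9206
Stable ⇔ ρ < 1: YES
Spare capacity = cμ − λ = 10.83 − 9.97 = 0.86/hr

Final: ρ = 0.9206; stable; margin = 0.86/hr


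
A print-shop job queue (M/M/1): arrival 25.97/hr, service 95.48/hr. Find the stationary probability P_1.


ρ = 25.97/95.48 = 0.2720
P_n = (1−ρ)·ρ^n = (1 − 0.2720)·0.2720^1 = 0.7280·0.271994 = 0.198013

Final: 0.198013


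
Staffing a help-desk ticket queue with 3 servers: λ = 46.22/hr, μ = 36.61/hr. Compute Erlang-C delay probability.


a = λ/μ = 1.2625; ρ = a/3 = 0.4208
P₀ = 0.274837 (from M/M/c formula)
C(c,a) = [a^c/(c!(1−ρ))]·P₀ = [2.01229/(6·0.5792)]·0.274837
= 0.57908·0.274837 = 0.159151

Final: 0.159151


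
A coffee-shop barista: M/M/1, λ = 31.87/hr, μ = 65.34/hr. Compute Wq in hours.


ρ = 31.87/65.34 = 0.4878
Wq = ρ/(μ−λ) = 0.4878/(65.34 − 31.87) = 0.4878/33.47 = 0.01457 hr

Final: 0.01457 hr


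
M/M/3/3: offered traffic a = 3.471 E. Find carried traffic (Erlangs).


B(3,3.471) = 0.399075 (Erlang-B)
Carried load = a(1 − B) = 3.471·(1 − 0.399075) = 3.471·0.600925 = 2.0858 E

Final: 2.0858 Erlangs


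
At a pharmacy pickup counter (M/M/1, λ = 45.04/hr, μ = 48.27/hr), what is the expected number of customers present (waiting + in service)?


ρ = λ/μ = 45.04/48.27 = 0.9331
L = ρ/(1−ρ) = 0.9331/(1 − 0.9331) = 0.9331/0.06692 = 13.9443

Final: 13.9443


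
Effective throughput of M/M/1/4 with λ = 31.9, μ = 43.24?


ρ = 0.7377; P_K = (1−ρ)ρ^4/(1−ρ^5) = 0.099412
λ_eff = λ(1 − P_K) = 31.9·(1 − 0.099412) = 31.9·0.900588 = 28.7288 /hr

Final: 28.7288 /hr


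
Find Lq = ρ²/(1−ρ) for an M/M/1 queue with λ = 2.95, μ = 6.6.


ρ = 2.95/6.6 = 0.4470
Lq = ρ²/(1−ρ) = 0.1998/0.5530 = 0.3612

Final: 0.3612


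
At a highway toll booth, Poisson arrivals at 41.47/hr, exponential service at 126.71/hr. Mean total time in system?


W = 1/(μ−λ) = 1/(126.71 − 41.47) = 1/85.24 = 0.01173 hr

Final: 0.01173 hr


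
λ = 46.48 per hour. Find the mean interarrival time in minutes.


Mean interarrival time = 1/λ = 1/46.48 hour = 0.02151 hour
In minutes: 0.02151 × 60 = 1.2909 min

Final: 1.2909 min


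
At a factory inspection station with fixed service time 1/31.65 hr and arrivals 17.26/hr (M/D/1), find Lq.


ρ = 17.26/31.65 = 0.5453
M/D/1: Lq = ρ²/(2(1−ρ)) = 0.2974/(2·0.4547) = 0.32705

Final: 0.32705


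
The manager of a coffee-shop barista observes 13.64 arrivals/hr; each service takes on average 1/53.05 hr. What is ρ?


ρ = λ/μ = 13.64/53.05 = 0.2571

Final: 0.2571


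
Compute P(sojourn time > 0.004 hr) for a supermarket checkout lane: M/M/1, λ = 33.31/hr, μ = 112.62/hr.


W ~ Exponential(μ−λ) for M/M/1.
μ − λ = 112.62 − 33.31 = 79.3100
P(W > t) = e^{−(μ−λ)t} = e^{−0.3172} = 0.728156

Final: 0.728156


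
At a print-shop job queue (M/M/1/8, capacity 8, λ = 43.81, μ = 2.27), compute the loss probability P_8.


ρ = λ/μ = 43.81/2.27 = 19.2996
P_K = (1−ρ)ρ^K/(1−ρ^(K+1)) = (-18.2996·19247714486.548355)/(1 − 371472410421.005981)
= -352224695934.457581/-371472410420.005981 = 0.948185

Final: 0.948185


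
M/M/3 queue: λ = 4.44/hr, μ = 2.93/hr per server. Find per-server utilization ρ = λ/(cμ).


ρ = λ/(cμ) = 4.44/(3·2.93) = 4.44/8.79 = 0.5051

Final: 0.5051


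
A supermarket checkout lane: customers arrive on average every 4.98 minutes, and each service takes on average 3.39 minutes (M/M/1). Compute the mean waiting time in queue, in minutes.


λ = 60/4.98 = 12.0482 /hr
μ = 60/3.39 = 17.6991 /hr
ρ = λ/μ = 12.0482/17.6991 = 0.6807
Wq = ρ/(μ−λ) = 0.6807/(17.6991−12.0482) = 0.12046 hr
In minutes: 0.12046·60 = 7.228 min

Final: 7.228 min


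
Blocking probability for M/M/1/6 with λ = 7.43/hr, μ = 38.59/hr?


ρ = λ/μ = 7.43/38.59 = 0.1925
P_K = (1−ρ)ρ^K/(1−ρ^(K+1)) = (0.8075·0.00005094)/(1 − 0.000009808)
= 0.00004113/0.999990 = 0.00004113

Final: 0.00004113


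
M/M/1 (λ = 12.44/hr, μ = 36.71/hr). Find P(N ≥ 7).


ρ = 12.44/36.71 = 0.3389
P(N ≥ n) = ρ^n = 0.3389^7 = 0.0005132

Final: 0.0005132


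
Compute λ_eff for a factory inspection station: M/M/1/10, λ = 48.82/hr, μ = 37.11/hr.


ρ = 1.3155; P_K = (1−ρ)ρ^10/(1−ρ^11) = 0.252208
λ_eff = λ(1 − P_K) = 48.82·(1 − 0.252208) = 48.82·0.747792 = 36.5072 /hr

Final: 36.5072 /hr


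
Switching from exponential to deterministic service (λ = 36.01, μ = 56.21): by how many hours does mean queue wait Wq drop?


ρ = 36.01/56.21 = 0.6406
Wq(M/M/1) = ρ/(μ−λ) = 0.6406/20.20 = 0.03171 hr
Wq(M/D/1) = ρ/(2(μ−λ)) = 0.01586 hr
Savings = 0.03171 − 0.01586 = 0.01586 hr

Final: 0.01586 hr


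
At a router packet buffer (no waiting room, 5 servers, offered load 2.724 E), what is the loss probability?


B(c,a) = (a^c/c!) / Σ_{k=0}^{c} a^k/k!
a^5/5! = 1.249840
Σ terms (k=0..5): 1.00000 + 2.72400 + 3.71009 + 3.36876 + 2.29413 + 1.24984 = 14.346813
B = 1.249840/14.346813 = 0.087116

Final: 0.087116


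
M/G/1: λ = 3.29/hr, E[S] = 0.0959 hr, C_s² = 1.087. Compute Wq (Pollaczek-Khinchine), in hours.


ρ = λ·E[S] = 3.29·0.0959 = 0.3155
E[S²] = E[S]²(1+C_s²) = 0.0959²·(1+1.087) = 0.019194
Wq = λ·E[S²]/(2(1−ρ)) = 3.29·0.019194/(2·0.6845) = 0.04613 hr

Final: 0.04613 hr


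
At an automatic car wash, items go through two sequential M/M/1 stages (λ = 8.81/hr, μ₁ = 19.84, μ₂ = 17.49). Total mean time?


Each node sees arrival rate λ = 8.81/hr (tandem ⇒ throughput preserved).
W₁ = 1/(μ₁−λ) = 1/(19.84−8.81) = 0.09066 hr
W₂ = 1/(μ₂−λ) = 1/(17.49−8.81) = 0.11521 hr
W_total = W₁ + W₂ = 0.09066 + 0.11521 = 0.20587 hr

Final: 0.20587 hr


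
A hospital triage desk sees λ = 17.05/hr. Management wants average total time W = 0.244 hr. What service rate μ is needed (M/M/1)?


W = 1/(μ−λ) ⇒ μ − λ = 1/W = 1/0.244 = 4.0984
μ = λ + 1/W = 17.05 + 4.0984 = 21.1484 per hr

Final: 21.1484 /hr


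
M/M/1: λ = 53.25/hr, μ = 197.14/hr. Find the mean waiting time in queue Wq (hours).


ρ = 53.25/197.14 = 0.2701
Wq = ρ/(μ−λ) = 0.2701/(197.14 − 53.25) = 0.2701/143.89 = 0.001877 hr

Final: 0.001877 hr


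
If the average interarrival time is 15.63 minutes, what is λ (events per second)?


λ = 1/(interarrival time) in consistent units.
1 second = 0.0166667 min, so λ = 0.0166667/15.63 = 0.001066 per second

Final: 0.001066 /sec


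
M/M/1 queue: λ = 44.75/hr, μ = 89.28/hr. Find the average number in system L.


ρ = λ/μ = 44.75/89.28 = 0.5012
L = ρ/(1−ρ) = 0.5012/(1 − 0.5012) = 0.5012/0.4988 = 1.0049

Final: 1.0049


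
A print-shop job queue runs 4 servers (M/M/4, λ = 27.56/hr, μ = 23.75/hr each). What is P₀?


a = λ/μ = 27.56/23.75 = 1.1604; ρ = a/c = 0.2901
Σ_{k=0}^{3} a^k/k! (terms k=0..3) = 1.00000 + 1.16042 + 0.67329 + 0.26043 = 3.09414
Tail: a^4/(4!(1−ρ)) = 1.81327/(24·0.7099) = 0.10643
P₀ = 1/(3.09414 + 0.10643) = 1/3.20057 = 0.312444

Final: 0.312444


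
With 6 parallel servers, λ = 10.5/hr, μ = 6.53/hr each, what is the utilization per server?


ρ = λ/(cμ) = 10.5/(6·6.53) = 10.5/39.18 = 0.2680

Final: 0.2680


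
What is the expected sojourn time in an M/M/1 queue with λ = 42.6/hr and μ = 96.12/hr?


W = 1/(μ−λ) = 1/(96.12 − 42.6) = 1/53.52 = 0.01868 hr

Final: 0.01868 hr


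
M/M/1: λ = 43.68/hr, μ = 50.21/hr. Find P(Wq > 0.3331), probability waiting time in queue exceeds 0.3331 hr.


ρ = 43.68/50.21 = 0.8699
P(Wq > t) = ρ·e^{−(μ−λ)t} = 0.8699·e^{−2.1751}
= 0.8699·0.113592 = 0.098819

Final: 0.098819


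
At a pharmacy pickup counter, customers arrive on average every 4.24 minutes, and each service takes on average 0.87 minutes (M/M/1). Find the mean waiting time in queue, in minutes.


λ = 60/4.24 = 14.1509 /hr
μ = 60/0.87 = 68.9655 /hr
ρ = λ/μ = 14.1509/68.9655 = 0.2052
Wq = ρ/(μ−λ) = 0.2052/(68.9655−14.1509) = 0.003743 hr
In minutes: 0.003743·60 = 0.2246 min

Final: 0.2246 min


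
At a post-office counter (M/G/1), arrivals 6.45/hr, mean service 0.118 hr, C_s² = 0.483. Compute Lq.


ρ = λ·E[S] = 6.45·0.118 = 0.7611
Lq = ρ²(1+C_s²)/(2(1−ρ)) = 0.5793·(1+0.483)/(2·0.2389)
= 0.5793·1.4830/0.4778 = 1.79795

Final: 1.79795


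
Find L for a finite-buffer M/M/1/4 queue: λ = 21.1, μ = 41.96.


ρ = 21.1/41.96 = 0.5029
L = ρ[1 − (K+1)ρ^K + Kρ^(K+1)] / [(1−ρ)(1−ρ^(K+1))]
Numerator: 0.5029·(1 − 5·0.063942 + 4·0.032154) = 0.406766
Denominator: (0.4971)·(0.967846) = 0.481155
L = 0.406766/0.481155 = 0.8454

Final: 0.8454


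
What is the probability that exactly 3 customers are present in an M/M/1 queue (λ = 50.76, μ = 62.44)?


ρ = 50.76/62.44 = 0.8129
P_n = (1−ρ)·ρ^n = (1 − 0.8129)·0.8129^3 = 0.1871·0.537250 = 0.100498

Final: 0.100498


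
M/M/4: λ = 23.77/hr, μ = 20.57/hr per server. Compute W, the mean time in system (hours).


a = 1.1556; ρ = 0.2889; P₀ = 0.313983
Lq = P₀·a^c·ρ/(c!(1−ρ)²) = 0.01333
Wq = Lq/λ = 0.01333/23.77 = 0.0005607 hr
W = Wq + 1/μ = 0.0005607 + 0.04861 = 0.04918 hr

Final: 0.04918 hr


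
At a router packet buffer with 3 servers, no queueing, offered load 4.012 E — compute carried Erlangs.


B(3,4.012) = 0.451788 (Erlang-B)
Carried load = a(1 − B) = 4.012·(1 − 0.451788) = 4.012·0.548212 = 2.1994 E

Final: 2.1994 Erlangs


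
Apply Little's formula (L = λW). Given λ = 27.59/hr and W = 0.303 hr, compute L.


L = λW = 27.59·0.303 = 8.3598

Final: 8.3598


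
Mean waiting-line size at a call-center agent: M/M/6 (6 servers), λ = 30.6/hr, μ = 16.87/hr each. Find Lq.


a = λ/μ = 1.8139; ρ = a/6 = 0.3023
P₀ = 0.162889
Lq = P₀·a^c·ρ / (c!·(1−ρ)²) = 0.162889·35.61542·0.3023/(720·0.48677)
= 0.005004

Final: 0.005004


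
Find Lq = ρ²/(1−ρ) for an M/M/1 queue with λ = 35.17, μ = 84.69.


ρ = 35.17/84.69 = 0.4153
Lq = ρ²/(1−ρ) = 0.1725/0.5847 = 0.2949

Final: 0.2949


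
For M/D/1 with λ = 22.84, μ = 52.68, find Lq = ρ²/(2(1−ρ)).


ρ = 22.84/52.68 = 0.4336
M/D/1: Lq = ρ²/(2(1−ρ)) = 0.1880/(2·0.5664) = 0.16593

Final: 0.16593


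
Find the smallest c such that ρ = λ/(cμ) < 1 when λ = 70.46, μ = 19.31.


Stability requires cμ > λ ⇔ c > λ/μ.
λ/μ = 70.46/19.31 = 3.6489
Minimum integer c = ⌊3.6489⌋ + 1 = 4
Check: 4·19.31 = 77.24 > 70.46, while 3·19.31 = 57.93 ≤ 70.46

Final: 4 servers


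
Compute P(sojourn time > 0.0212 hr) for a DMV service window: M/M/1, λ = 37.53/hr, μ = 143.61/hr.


W ~ Exponential(μ−λ) for M/M/1.
μ − λ = 143.61 − 37.53 = 106.0800
P(W > t) = e^{−(μ−λ)t} = e^{−2.2489} = 0.105516

Final: 0.105516


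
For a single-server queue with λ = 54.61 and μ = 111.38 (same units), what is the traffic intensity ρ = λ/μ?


ρ = λ/μ = 54.61/111.38 = 0.4903

Final: 0.4903


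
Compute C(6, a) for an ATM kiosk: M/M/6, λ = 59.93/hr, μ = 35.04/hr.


a = λ/μ = 1.7103; ρ = a/6 = 0.2851
P₀ = 0.180703 (from M/M/c formula)
C(c,a) = [a^c/(c!(1−ρ))]·P₀ = [25.03117/(720·0.7149)]·0.180703
= 0.04863·0.180703 = 0.008787

Final: 0.008787


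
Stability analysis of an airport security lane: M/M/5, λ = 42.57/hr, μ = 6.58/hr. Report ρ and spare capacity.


Total capacity cμ = 5·6.58 = 32.90/hr
ρ = λ/(cμ) = 42.57/32.90 = 1.2939
Stable ⇔ ρ < 1: NO
Spare capacity = cμ − λ = 32.90 − 42.57 = -9.67/hr

Final: ρ = 1.2939; unstable; margin = -9.67/hr


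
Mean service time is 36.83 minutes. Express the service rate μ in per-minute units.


μ = 1/(service time) in consistent units.
1 minute = 1 min, so μ = 1/36.83 = 0.02715 per minute

Final: 0.02715 /min


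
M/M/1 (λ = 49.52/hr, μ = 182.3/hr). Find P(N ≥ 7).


ρ = 49.52/182.3 = 0.2716
P(N ≥ n) = ρ^n = 0.2716^7 = 0.0001091

Final: 0.0001091


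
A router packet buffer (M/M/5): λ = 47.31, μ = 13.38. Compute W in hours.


a = 3.5359; ρ = 0.7072; P₀ = 0.024755
Lq = P₀·a^c·ρ/(c!(1−ρ)²) = 0.94030
Wq = Lq/λ = 0.94030/47.31 = 0.01988 hr
W = Wq + 1/μ = 0.01988 + 0.07474 = 0.09461 hr

Final: 0.09461 hr


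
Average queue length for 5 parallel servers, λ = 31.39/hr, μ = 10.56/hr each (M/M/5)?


a = λ/μ = 2.9725; ρ = a/5 = 0.5945
P₀ = 0.048098
Lq = P₀·a^c·ρ / (c!·(1−ρ)²) = 0.048098·232.07961·0.5945/(120·0.16442)
= 0.33634

Final: 0.33634


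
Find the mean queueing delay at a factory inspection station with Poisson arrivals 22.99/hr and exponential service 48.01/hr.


ρ = 22.99/48.01 = 0.4789
Wq = ρ/(μ−λ) = 0.4789/(48.01 − 22.99) = 0.4789/25.02 = 0.01914 hr

Final: 0.01914 hr


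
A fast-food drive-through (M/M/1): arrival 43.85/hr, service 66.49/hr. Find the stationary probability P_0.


ρ = 43.85/66.49 = 0.6595
P_n = (1−ρ)·ρ^n = (1 − 0.6595)·0.6595^0 = 0.3405·1.000000 = 0.340502

Final: 0.340502


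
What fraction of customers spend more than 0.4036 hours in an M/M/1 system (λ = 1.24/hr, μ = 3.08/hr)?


W ~ Exponential(μ−λ) for M/M/1.
μ − λ = 3.08 − 1.24 = 1.8400
P(W > t) = e^{−(μ−λ)t} = e^{−0.7426} = 0.475864

Final: 0.475864


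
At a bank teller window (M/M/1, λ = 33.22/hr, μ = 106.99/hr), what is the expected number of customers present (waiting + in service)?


ρ = λ/μ = 33.22/106.99 = 0.3105
L = ρ/(1−ρ) = 0.3105/(1 − 0.3105) = 0.3105/0.6895 = 0.4503

Final: 0.4503


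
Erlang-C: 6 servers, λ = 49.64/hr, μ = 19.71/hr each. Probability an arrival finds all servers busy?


a = λ/μ = 2.5185; ρ = a/6 = 0.4198
P₀ = 0.080102 (from M/M/c formula)
C(c,a) = [a^c/(c!(1−ρ))]·P₀ = [255.19425/(720·0.5802)]·0.080102
= 0.61084·0.080102 = 0.048929

Final: 0.048929


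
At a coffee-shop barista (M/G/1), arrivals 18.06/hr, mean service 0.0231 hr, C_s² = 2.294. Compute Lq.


ρ = λ·E[S] = 18.06·0.0231 = 0.4172
Lq = ρ²(1+C_s²)/(2(1−ρ)) = 0.1740·(1+2.294)/(2·0.5828)
= 0.1740·3.2940/1.1656 = 0.49184

Final: 0.49184


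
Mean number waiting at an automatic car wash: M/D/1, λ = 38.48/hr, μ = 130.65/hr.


ρ = 38.48/130.65 = 0.2945
M/D/1: Lq = ρ²/(2(1−ρ)) = 0.08675/(2·0.7055) = 0.06148

Final: 0.06148


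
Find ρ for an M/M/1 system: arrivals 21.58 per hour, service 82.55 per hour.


ρ = λ/μ = 21.58/82.55 = 0.2614

Final: 0.2614


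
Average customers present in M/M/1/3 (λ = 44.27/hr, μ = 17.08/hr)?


ρ = 44.27/17.08 = 2.5919
L = ρ[1 − (K+1)ρ^K + Kρ^(K+1)] / [(1−ρ)(1−ρ^(K+1))]
Numerator: 2.5919·(1 − 4·17.412654 + 3·45.132212) = 173.000373
Denominator: (-1.5919)·(-44.132212) = 70.254968
L = 173.000373/70.254968 = 2.4625

Final: 2.4625


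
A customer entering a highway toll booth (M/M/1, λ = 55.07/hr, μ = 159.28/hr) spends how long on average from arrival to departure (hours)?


W = 1/(μ−λ) = 1/(159.28 − 55.07) = 1/104.21 = 0.009596 hr

Final: 0.009596 hr


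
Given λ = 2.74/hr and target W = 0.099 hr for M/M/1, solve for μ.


W = 1/(μ−λ) ⇒ μ − λ = 1/W = 1/0.099 = 10.1010
μ = λ + 1/W = 2.74 + 10.1010 = 12.8410 per hr

Final: 12.8410 /hr


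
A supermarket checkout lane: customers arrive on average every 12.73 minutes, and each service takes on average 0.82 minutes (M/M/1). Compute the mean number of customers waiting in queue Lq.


λ = 60/12.73 = 4.7133 /hr
μ = 60/0.82 = 73.1707 /hr
ρ = λ/μ = 4.7133/73.1707 = 0.06441
Lq = ρ²/(1−ρ) = 0.004149/0.9356 = 0.004435

Final: 0.004435


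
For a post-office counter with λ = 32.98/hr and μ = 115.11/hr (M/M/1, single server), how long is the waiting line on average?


ρ = 32.98/115.11 = 0.2865
Lq = ρ²/(1−ρ) = 0.08209/0.7135 = 0.1150

Final: 0.1150


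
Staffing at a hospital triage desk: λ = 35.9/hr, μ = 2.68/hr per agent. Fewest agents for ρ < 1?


Stability requires cμ > λ ⇔ c > λ/μ.
λ/μ = 35.9/2.68 = 13.3955
Minimum integer c = ⌊13.3955⌋ + 1 = 14
Check: 14·2.68 = 37.52 > 35.9, while 13·2.68 = 34.84 ≤ 35.9

Final: 14 servers


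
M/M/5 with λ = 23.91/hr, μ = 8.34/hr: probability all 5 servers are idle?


a = λ/μ = 23.91/8.34 = 2.8669; ρ = a/c = 0.5734
Σ_{k=0}^{4} a^k/k! (terms k=0..4) = 1.00000 + 2.86691 + 4.10958 + 3.92726 + 2.81477 = 14.71851
Tail: a^5/(5!(1−ρ)) = 193.67235/(120·0.4266) = 3.78309
P₀ = 1/(14.71851 + 3.78309) = 1/18.50160 = 0.054049

Final: 0.054049


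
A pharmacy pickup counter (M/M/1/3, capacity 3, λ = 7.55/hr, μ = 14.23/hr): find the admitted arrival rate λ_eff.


ρ = 0.5306; P_K = (1−ρ)ρ^3/(1−ρ^4) = 0.076147
λ_eff = λ(1 − P_K) = 7.55·(1 − 0.076147) = 7.55·0.923853 = 6.9751 /hr

Final: 6.9751 /hr


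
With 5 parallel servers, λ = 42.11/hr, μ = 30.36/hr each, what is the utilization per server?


ρ = λ/(cμ) = 42.11/(5·30.36) = 42.11/151.80 = 0.2774

Final: 0.2774


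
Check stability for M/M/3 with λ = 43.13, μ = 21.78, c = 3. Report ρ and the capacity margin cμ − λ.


Total capacity cμ = 3·21.78 = 65.34/hr
ρ = λ/(cμ) = 43.13/65.34 = 0.6601
Stable ⇔ ρ < 1: YES
Spare capacity = cμ − λ = 65.34 − 43.13 = 22.21/hr

Final: ρ = 0.6601; stable; margin = 22.21/hr


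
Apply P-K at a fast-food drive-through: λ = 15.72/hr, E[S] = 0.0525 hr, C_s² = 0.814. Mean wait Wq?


ρ = λ·E[S] = 15.72·0.0525 = 0.8253
E[S²] = E[S]²(1+C_s²) = 0.0525²·(1+0.814) = 0.005000
Wq = λ·E[S²]/(2(1−ρ)) = 15.72·0.005000/(2·0.1747) = 0.22495 hr

Final: 0.22495 hr


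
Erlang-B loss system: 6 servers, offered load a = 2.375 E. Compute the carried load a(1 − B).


B(6,2.375) = 0.023443 (Erlang-B)
Carried load = a(1 − B) = 2.375·(1 − 0.023443) = 2.375·0.976557 = 2.3193 E

Final: 2.3193 Erlangs


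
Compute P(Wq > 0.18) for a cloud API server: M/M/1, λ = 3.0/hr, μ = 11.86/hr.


ρ = 3.0/11.86 = 0.2530
P(Wq > t) = ρ·e^{−(μ−λ)t} = 0.2530·e^{−1.5948}
= 0.2530·0.202949 = 0.051336

Final: 0.051336


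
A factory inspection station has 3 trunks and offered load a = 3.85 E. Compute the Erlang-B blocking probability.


B(c,a) = (a^c/c!) / Σ_{k=0}^{c} a^k/k!
a^3/3! = 9.511104
Σ terms (k=0..3): 1.00000 + 3.85000 + 7.41125 + 9.51110 = 21.772354
B = 9.511104/21.772354 = 0.436843

Final: 0.436843


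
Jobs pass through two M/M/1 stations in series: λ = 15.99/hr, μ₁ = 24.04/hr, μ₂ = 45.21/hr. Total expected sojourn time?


Each node sees arrival rate λ = 15.99/hr (tandem ⇒ throughput preserved).
W₁ = 1/(μ₁−λ) = 1/(24.04−15.99) = 0.12422 hr
W₂ = 1/(μ₂−λ) = 1/(45.21−15.99) = 0.03422 hr
W_total = W₁ + W₂ = 0.12422 + 0.03422 = 0.15845 hr

Final: 0.15845 hr


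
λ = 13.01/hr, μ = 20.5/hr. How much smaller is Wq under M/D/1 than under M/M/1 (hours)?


ρ = 13.01/20.5 = 0.6346
Wq(M/M/1) = ρ/(μ−λ) = 0.6346/7.49 = 0.08473 hr
Wq(M/D/1) = ρ/(2(μ−λ)) = 0.04237 hr
Savings = 0.08473 − 0.04237 = 0.04237 hr

Final: 0.04237 hr


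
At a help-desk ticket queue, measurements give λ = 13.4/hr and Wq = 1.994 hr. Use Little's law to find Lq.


Lq = λWq = 13.4·1.994 = 26.7196

Final: 26.7196


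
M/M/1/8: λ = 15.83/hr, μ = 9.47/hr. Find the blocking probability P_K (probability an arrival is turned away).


ρ = λ/μ = 15.83/9.47 = 1.6716
P_K = (1−ρ)ρ^K/(1−ρ^(K+1)) = (-0.6716·60.960355)/(1 − 101.900995)
= -40.940640/-100.900995 = 0.405751

Final: 0.405751


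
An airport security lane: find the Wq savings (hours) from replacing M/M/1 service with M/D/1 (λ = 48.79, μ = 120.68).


ρ = 48.79/120.68 = 0.4043
Wq(M/M/1) = ρ/(μ−λ) = 0.4043/71.89 = 0.005624 hr
Wq(M/D/1) = ρ/(2(μ−λ)) = 0.002812 hr
Savings = 0.005624 − 0.002812 = 0.002812 hr

Final: 0.002812 hr


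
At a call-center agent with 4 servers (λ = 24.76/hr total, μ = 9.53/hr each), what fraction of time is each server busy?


ρ = λ/(cμ) = 24.76/(4·9.53) = 24.76/38.12 = 0.6495

Final: 0.6495


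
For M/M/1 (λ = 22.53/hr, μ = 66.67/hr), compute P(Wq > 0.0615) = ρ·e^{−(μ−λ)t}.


ρ = 22.53/66.67 = 0.3379
P(Wq > t) = ρ·e^{−(μ−λ)t} = 0.3379·e^{−2.7146}
= 0.3379·0.066231 = 0.022382

Final: 0.022382


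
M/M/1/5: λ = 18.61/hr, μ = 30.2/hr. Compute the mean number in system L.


ρ = 18.61/30.2 = 0.6162
L = ρ[1 − (K+1)ρ^K + Kρ^(K+1)] / [(1−ρ)(1−ρ^(K+1))]
Numerator: 0.6162·(1 − 6·0.088858 + 5·0.054757) = 0.456398
Denominator: (0.3838)·(0.945243) = 0.362761
L = 0.456398/0.362761 = 1.2581

Final: 1.2581


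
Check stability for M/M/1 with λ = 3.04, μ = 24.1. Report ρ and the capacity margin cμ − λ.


Total capacity cμ = 1·24.1 = 24.10/hr
ρ = λ/(cμ) = 3.04/24.10 = 0.1261
Stable ⇔ ρ < 1: YES
Spare capacity = cμ − λ = 24.10 − 3.04 = 21.06/hr

Final: ρ = 0.1261; stable; margin = 21.06/hr


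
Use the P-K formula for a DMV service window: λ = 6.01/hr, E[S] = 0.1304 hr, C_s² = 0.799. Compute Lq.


ρ = λ·E[S] = 6.01·0.1304 = 0.7837
Lq = ρ²(1+C_s²)/(2(1−ρ)) = 0.6142·(1+0.799)/(2·0.2163)
= 0.6142·1.7990/0.4326 = 2.55421

Final: 2.55421


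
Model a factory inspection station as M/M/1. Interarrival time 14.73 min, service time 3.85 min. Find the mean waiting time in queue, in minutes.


λ = 60/14.73 = 4.0733 /hr
μ = 60/3.85 = 15.5844 /hr
ρ = λ/μ = 4.0733/15.5844 = 0.2614
Wq = ρ/(μ−λ) = 0.2614/(15.5844−4.0733) = 0.02271 hr
In minutes: 0.02271·60 = 1.362 min

Final: 1.362 min


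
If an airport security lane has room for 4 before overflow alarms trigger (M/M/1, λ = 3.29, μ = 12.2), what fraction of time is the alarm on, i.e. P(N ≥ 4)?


ρ = 3.29/12.2 = 0.2697
P(N ≥ n) = ρ^n = 0.2697^4 = 0.005289

Final: 0.005289


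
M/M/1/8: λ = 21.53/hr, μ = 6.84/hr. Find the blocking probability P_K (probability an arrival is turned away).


ρ = λ/μ = 21.53/6.84 = 3.1477
P_K = (1−ρ)ρ^K/(1−ρ^(K+1)) = (-2.1477·9636.147183)/(1 − 30331.322932)
= -20695.175749/-30330.322932 = 0.682326

Final: 0.682326


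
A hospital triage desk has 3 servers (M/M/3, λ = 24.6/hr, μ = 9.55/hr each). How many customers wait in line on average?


a = λ/μ = 2.5759; ρ = a/3 = 0.8586
P₀ = 0.036975
Lq = P₀·a^c·ρ / (c!·(1−ρ)²) = 0.036975·17.09209·0.8586/(6·0.01998)
= 4.52585

Final: 4.52585


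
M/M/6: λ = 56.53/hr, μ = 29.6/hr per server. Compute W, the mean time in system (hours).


a = 1.9098; ρ = 0.3183; P₀ = 0.147945
Lq = P₀·a^c·ρ/(c!(1−ρ)²) = 0.006829
Wq = Lq/λ = 0.006829/56.53 = 0.0001208 hr
W = Wq + 1/μ = 0.0001208 + 0.03378 = 0.03390 hr

Final: 0.03390 hr


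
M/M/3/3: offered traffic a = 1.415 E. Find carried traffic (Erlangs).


B(3,1.415) = 0.121439 (Erlang-B)
Carried load = a(1 − B) = 1.415·(1 − 0.121439) = 1.415·0.878561 = 1.2432 E

Final: 1.2432 Erlangs


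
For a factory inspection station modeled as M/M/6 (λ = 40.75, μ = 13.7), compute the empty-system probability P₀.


a = λ/μ = 40.75/13.7 = 2.9745; ρ = a/c = 0.4957
Σ_{k=0}^{5} a^k/k! (terms k=0..5) = 1.00000 + 2.97445 + 4.42368 + 4.38601 + 3.26150 + 1.94023 = 17.98588
Tail: a^6/(6!(1−ρ)) = 692.53587/(720·0.5043) = 1.90747
P₀ = 1/(17.98588 + 1.90747) = 1/19.89335 = 0.050268

Final: 0.050268


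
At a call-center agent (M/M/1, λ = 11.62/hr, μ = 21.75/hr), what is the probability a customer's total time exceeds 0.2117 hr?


W ~ Exponential(μ−λ) for M/M/1.
μ − λ = 21.75 − 11.62 = 10.1300
P(W > t) = e^{−(μ−λ)t} = e^{−2.1445} = 0.117124

Final: 0.117124


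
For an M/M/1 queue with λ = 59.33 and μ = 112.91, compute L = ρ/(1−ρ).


ρ = λ/μ = 59.33/112.91 = 0.5255
L = ρ/(1−ρ) = 0.5255/(1 − 0.5255) = 0.5255/0.4745 = 1.1073

Final: 1.1073


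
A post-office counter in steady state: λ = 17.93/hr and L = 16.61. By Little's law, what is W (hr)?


W = L/λ = 16.61/17.93 = 0.9264 hr

Final: 0.9264 hr


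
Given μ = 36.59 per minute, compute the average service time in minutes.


Mean service time = 1/μ = 1/36.59 minute = 0.02733 minute
In minutes: 0.02733 × 1 = 0.02733 min

Final: 0.02733 min


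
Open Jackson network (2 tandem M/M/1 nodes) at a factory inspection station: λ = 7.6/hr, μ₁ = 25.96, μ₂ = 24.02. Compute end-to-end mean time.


Each node sees arrival rate λ = 7.6/hr (tandem ⇒ throughput preserved).
W₁ = 1/(μ₁−λ) = 1/(25.96−7.6) = 0.05447 hr
W₂ = 1/(μ₂−λ) = 1/(24.02−7.6) = 0.06090 hr
W_total = W₁ + W₂ = 0.05447 + 0.06090 = 0.11537 hr

Final: 0.11537 hr


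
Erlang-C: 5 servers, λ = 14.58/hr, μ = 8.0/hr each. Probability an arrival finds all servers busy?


a = λ/μ = 1.8225; ρ = a/5 = 0.3645
P₀ = 0.160888 (from M/M/c formula)
C(c,a) = [a^c/(c!(1−ρ))]·P₀ = [20.10656/(120·0.6355)]·0.160888
= 0.26366·0.160888 = 0.042419

Final: 0.042419


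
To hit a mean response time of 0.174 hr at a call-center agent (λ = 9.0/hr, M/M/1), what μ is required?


W = 1/(μ−λ) ⇒ μ − λ = 1/W = 1/0.174 = 5.7471
μ = λ + 1/W = 9.0 + 5.7471 = 14.7471 per hr

Final: 14.7471 /hr


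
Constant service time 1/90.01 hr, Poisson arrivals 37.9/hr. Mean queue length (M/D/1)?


ρ = 37.9/90.01 = 0.4211
M/D/1: Lq = ρ²/(2(1−ρ)) = 0.1773/(2·0.5789) = 0.15312

Final: 0.15312


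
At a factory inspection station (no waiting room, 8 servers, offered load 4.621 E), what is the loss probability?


B(c,a) = (a^c/c!) / Σ_{k=0}^{c} a^k/k!
a^8/8! = 5.156645
Σ terms (k=0..8): 1.00000 + 4.62100 + 10.67682 + 16.44586 + 18.99908 + 17.55895 + 13.52332 + 8.92732 + 5.15664 = 96.909005
B = 5.156645/96.909005 = 0.053211

Final: 0.053211


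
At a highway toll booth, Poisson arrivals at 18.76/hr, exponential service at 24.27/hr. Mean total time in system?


W = 1/(μ−λ) = 1/(24.27 − 18.76) = 1/5.51 = 0.1815 hr

Final: 0.1815 hr


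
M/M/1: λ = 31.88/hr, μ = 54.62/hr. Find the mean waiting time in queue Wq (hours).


ρ = 31.88/54.62 = 0.5837
Wq = ρ/(μ−λ) = 0.5837/(54.62 − 31.88) = 0.5837/22.74 = 0.02567 hr

Final: 0.02567 hr


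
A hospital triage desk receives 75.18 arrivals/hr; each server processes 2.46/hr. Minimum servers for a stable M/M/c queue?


Stability requires cμ > λ ⇔ c > λ/μ.
λ/μ = 75.18/2.46 = 30.5610
Minimum integer c = ⌊30.5610⌋ + 1 = 31
Check: 31·2.46 = 76.26 > 75.18, while 30·2.46 = 73.80 ≤ 75.18

Final: 31 servers


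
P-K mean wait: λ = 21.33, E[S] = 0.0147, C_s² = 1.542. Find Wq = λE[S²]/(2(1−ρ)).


ρ = λ·E[S] = 21.33·0.0147 = 0.3136
E[S²] = E[S]²(1+C_s²) = 0.0147²·(1+1.542) = 0.0005493
Wq = λ·E[S²]/(2(1−ρ)) = 21.33·0.0005493/(2·0.6864) = 0.008534 hr

Final: 0.008534 hr


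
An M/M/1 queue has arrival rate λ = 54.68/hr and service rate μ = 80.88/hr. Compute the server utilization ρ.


ρ = λ/μ = 54.68/80.88 = 0.6761

Final: 0.6761


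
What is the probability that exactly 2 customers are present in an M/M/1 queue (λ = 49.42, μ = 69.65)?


ρ = 49.42/69.65 = 0.7095
P_n = (1−ρ)·ρ^n = (1 − 0.7095)·0.7095^2 = 0.2905·0.503458 = 0.146231

Final: 0.146231


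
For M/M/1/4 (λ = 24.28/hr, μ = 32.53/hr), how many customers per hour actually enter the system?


ρ = 0.7464; P_K = (1−ρ)ρ^4/(1−ρ^5) = 0.102439
λ_eff = λ(1 − P_K) = 24.28·(1 − 0.102439) = 24.28·0.897561 = 21.7928 /hr

Final: 21.7928 /hr


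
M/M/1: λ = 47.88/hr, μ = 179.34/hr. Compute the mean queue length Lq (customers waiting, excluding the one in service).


ρ = 47.88/179.34 = 0.2670
Lq = ρ²/(1−ρ) = 0.07128/0.7330 = 0.09724

Final: 0.09724


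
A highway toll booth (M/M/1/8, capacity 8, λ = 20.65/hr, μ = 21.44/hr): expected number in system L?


ρ = 20.65/21.44 = 0.9632
L = ρ[1 − (K+1)ρ^K + Kρ^(K+1)] / [(1−ρ)(1−ρ^(K+1))]
Numerator: 0.9632·(1 − 9·0.740563 + 8·0.713276) = 0.039621
Denominator: (0.03685)·(0.286724) = 0.010565
L = 0.039621/0.010565 = 3.7502

Final: 3.7502


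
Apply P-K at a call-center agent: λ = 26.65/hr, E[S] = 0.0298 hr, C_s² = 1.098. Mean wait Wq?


ρ = λ·E[S] = 26.65·0.0298 = 0.7942
E[S²] = E[S]²(1+C_s²) = 0.0298²·(1+1.098) = 0.001863
Wq = λ·E[S²]/(2(1−ρ)) = 26.65·0.001863/(2·0.2058) = 0.12061 hr

Final: 0.12061 hr


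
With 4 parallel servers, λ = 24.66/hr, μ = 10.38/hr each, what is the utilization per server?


ρ = λ/(cμ) = 24.66/(4·10.38) = 24.66/41.52 = 0.5939

Final: 0.5939


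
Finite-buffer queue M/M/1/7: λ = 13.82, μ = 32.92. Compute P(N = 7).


ρ = λ/μ = 13.82/32.92 = 0.4198
P_K = (1−ρ)ρ^K/(1−ρ^(K+1)) = (0.5802·0.002298)/(1 − 0.0009647)
= 0.001333/0.999035 = 0.001335

Final: 0.001335


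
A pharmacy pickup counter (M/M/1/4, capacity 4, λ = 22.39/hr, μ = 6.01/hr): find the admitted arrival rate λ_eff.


ρ = 3.7255; P_K = (1−ρ)ρ^4/(1−ρ^5) = 0.732597
λ_eff = λ(1 − P_K) = 22.39·(1 − 0.732597) = 22.39·0.267403 = 5.9871 /hr

Final: 5.9871 /hr


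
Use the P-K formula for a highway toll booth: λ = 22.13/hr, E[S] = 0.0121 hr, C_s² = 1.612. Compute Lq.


ρ = λ·E[S] = 22.13·0.0121 = 0.2678
Lq = ρ²(1+C_s²)/(2(1−ρ)) = 0.07170·(1+1.612)/(2·0.7322)
= 0.07170·2.6120/1.4645 = 0.12789

Final: 0.12789


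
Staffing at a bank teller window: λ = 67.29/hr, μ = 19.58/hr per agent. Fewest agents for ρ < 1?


Stability requires cμ > λ ⇔ c > λ/μ.
λ/μ = 67.29/19.58 = 3.4367
Minimum integer c = ⌊3.4367⌋ + 1 = 4
Check: 4·19.58 = 78.32 > 67.29, while 3·19.58 = 58.74 ≤ 67.29

Final: 4 servers


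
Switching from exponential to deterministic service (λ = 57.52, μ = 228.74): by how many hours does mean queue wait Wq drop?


ρ = 57.52/228.74 = 0.2515
Wq(M/M/1) = ρ/(μ−λ) = 0.2515/171.22 = 0.001469 hr
Wq(M/D/1) = ρ/(2(μ−λ)) = 0.0007343 hr
Savings = 0.001469 − 0.0007343 = 0.0007343 hr

Final: 0.0007343 hr


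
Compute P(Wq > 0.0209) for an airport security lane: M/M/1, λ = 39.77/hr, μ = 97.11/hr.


ρ = 39.77/97.11 = 0.4095
P(Wq > t) = ρ·e^{−(μ−λ)t} = 0.4095·e^{−1.1984}
= 0.4095·0.301675 = 0.123547

Final: 0.123547


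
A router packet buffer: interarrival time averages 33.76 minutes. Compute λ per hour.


λ = 1/(interarrival time) in consistent units.
1 hour = 60 min, so λ = 60/33.76 = 1.7773 per hour

Final: 1.7773 /hr
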